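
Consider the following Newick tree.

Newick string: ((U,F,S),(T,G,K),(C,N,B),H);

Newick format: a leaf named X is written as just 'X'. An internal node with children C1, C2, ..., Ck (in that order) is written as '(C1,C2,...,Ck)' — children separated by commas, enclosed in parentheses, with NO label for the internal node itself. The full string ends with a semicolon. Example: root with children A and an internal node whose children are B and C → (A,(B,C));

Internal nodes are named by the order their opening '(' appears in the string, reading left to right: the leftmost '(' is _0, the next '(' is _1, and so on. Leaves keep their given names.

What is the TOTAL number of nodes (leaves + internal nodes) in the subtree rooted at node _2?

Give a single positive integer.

Newick: ((U,F,S),(T,G,K),(C,N,B),H);
Locate _2: it is the '(' at position 9 (the 3rd '(' reading left to right).
Query: subtree rooted at _2
_2: subtree_size = 1 + 3
  T: subtree_size = 1 + 0
  G: subtree_size = 1 + 0
  K: subtree_size = 1 + 0
Total subtree size of _2: 4

Answer: 4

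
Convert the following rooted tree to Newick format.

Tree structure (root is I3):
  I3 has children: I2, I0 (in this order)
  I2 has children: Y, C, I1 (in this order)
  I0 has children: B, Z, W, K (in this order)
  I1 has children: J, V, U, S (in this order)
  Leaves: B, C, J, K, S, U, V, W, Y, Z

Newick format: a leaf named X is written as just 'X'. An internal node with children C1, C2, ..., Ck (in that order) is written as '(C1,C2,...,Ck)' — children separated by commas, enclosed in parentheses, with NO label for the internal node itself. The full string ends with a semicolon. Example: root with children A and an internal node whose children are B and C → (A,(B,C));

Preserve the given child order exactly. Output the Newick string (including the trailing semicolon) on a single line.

Answer: ((Y,C,(J,V,U,S)),(B,Z,W,K));

Derivation:
internal I3 with children ['I2', 'I0']
  internal I2 with children ['Y', 'C', 'I1']
    leaf 'Y' → 'Y'
    leaf 'C' → 'C'
    internal I1 with children ['J', 'V', 'U', 'S']
      leaf 'J' → 'J'
      leaf 'V' → 'V'
      leaf 'U' → 'U'
      leaf 'S' → 'S'
    → '(J,V,U,S)'
  → '(Y,C,(J,V,U,S))'
  internal I0 with children ['B', 'Z', 'W', 'K']
    leaf 'B' → 'B'
    leaf 'Z' → 'Z'
    leaf 'W' → 'W'
    leaf 'K' → 'K'
  → '(B,Z,W,K)'
→ '((Y,C,(J,V,U,S)),(B,Z,W,K))'
Final: ((Y,C,(J,V,U,S)),(B,Z,W,K));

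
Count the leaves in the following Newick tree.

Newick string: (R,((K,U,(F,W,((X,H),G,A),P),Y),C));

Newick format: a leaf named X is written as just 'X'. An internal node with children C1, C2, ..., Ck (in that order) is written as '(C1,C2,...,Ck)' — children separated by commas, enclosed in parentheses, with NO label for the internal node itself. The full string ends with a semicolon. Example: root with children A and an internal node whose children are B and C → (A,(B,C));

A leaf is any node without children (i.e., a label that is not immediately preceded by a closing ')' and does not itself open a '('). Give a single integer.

Newick: (R,((K,U,(F,W,((X,H),G,A),P),Y),C));
Scan left-to-right; a leaf is any maximal label run not followed by '(':
  pos 1: leaf 'R' → count = 1
  pos 5: leaf 'K' → count = 2
  pos 7: leaf 'U' → count = 3
  pos 10: leaf 'F' → count = 4
  pos 12: leaf 'W' → count = 5
  pos 16: leaf 'X' → count = 6
  pos 18: leaf 'H' → count = 7
  pos 21: leaf 'G' → count = 8
  pos 23: leaf 'A' → count = 9
  pos 26: leaf 'P' → count = 10
  pos 29: leaf 'Y' → count = 11
  pos 32: leaf 'C' → count = 12
Total leaves: 12

Answer: 12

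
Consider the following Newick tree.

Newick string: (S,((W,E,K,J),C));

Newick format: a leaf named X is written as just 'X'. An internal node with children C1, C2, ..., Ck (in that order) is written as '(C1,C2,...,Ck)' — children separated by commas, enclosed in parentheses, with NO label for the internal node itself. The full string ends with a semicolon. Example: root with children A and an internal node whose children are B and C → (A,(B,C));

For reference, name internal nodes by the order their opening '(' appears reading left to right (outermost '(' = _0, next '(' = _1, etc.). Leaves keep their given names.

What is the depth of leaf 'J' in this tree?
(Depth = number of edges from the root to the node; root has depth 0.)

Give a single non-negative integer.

Answer: 3

Derivation:
Newick: (S,((W,E,K,J),C));
Naming internals by '(' encounter order: outermost '(' = _0, next = _1, ...
Query node: J
Path from root: _0 -> _1 -> _2 -> J
Depth of J: 3 (number of edges from root)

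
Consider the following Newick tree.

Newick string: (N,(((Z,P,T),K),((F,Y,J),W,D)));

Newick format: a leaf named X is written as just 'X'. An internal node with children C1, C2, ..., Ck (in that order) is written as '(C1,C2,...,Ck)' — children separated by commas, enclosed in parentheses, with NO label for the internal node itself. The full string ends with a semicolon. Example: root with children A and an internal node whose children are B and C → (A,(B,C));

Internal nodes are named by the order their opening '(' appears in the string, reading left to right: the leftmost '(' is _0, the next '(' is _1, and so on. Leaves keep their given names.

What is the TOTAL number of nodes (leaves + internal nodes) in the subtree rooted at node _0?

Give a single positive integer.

Newick: (N,(((Z,P,T),K),((F,Y,J),W,D)));
Locate _0: it is the '(' at position 0 (the 1st '(' reading left to right).
Query: subtree rooted at _0
_0: subtree_size = 1 + 15
  N: subtree_size = 1 + 0
  _1: subtree_size = 1 + 13
    _2: subtree_size = 1 + 5
      _3: subtree_size = 1 + 3
        Z: subtree_size = 1 + 0
        P: subtree_size = 1 + 0
        T: subtree_size = 1 + 0
      K: subtree_size = 1 + 0
    _4: subtree_size = 1 + 6
      _5: subtree_size = 1 + 3
        F: subtree_size = 1 + 0
        Y: subtree_size = 1 + 0
        J: subtree_size = 1 + 0
      W: subtree_size = 1 + 0
      D: subtree_size = 1 + 0
Total subtree size of _0: 16

Answer: 16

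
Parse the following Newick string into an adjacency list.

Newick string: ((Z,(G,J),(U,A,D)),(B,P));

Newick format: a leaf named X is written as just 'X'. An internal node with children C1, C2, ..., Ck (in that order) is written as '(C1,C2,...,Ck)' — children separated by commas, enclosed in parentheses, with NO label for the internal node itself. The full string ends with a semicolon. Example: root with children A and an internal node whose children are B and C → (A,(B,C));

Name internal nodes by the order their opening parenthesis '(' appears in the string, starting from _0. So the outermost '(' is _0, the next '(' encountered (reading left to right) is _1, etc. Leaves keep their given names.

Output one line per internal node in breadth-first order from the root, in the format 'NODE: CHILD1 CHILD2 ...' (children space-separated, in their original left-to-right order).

Input: ((Z,(G,J),(U,A,D)),(B,P));
Scanning left-to-right, naming '(' by encounter order:
  pos 0: '(' -> open internal node _0 (depth 1)
  pos 1: '(' -> open internal node _1 (depth 2)
  pos 4: '(' -> open internal node _2 (depth 3)
  pos 8: ')' -> close internal node _2 (now at depth 2)
  pos 10: '(' -> open internal node _3 (depth 3)
  pos 16: ')' -> close internal node _3 (now at depth 2)
  pos 17: ')' -> close internal node _1 (now at depth 1)
  pos 19: '(' -> open internal node _4 (depth 2)
  pos 23: ')' -> close internal node _4 (now at depth 1)
  pos 24: ')' -> close internal node _0 (now at depth 0)
Total internal nodes: 5
BFS adjacency from root:
  _0: _1 _4
  _1: Z _2 _3
  _4: B P
  _2: G J
  _3: U A D

Answer: _0: _1 _4
_1: Z _2 _3
_4: B P
_2: G J
_3: U A D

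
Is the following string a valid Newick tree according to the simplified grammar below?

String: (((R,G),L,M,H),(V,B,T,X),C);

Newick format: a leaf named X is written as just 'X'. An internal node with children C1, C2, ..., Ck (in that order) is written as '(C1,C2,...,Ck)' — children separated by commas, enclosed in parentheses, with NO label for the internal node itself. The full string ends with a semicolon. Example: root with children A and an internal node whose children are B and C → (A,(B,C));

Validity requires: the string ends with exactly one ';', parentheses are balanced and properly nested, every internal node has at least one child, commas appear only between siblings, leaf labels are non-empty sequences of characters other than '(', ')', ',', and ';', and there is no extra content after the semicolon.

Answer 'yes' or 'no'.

Answer: yes

Derivation:
Input: (((R,G),L,M,H),(V,B,T,X),C);
Paren balance: 4 '(' vs 4 ')' OK
Ends with single ';': True
Full parse: OK
Valid: True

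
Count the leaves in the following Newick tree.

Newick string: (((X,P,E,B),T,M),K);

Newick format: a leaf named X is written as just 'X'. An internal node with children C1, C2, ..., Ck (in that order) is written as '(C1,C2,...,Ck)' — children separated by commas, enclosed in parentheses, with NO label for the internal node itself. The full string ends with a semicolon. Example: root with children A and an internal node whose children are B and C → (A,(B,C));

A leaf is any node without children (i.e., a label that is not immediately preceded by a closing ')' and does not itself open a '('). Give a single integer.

Newick: (((X,P,E,B),T,M),K);
Scan left-to-right; a leaf is any maximal label run not followed by '(':
  pos 3: leaf 'X' → count = 1
  pos 5: leaf 'P' → count = 2
  pos 7: leaf 'E' → count = 3
  pos 9: leaf 'B' → count = 4
  pos 12: leaf 'T' → count = 5
  pos 14: leaf 'M' → count = 6
  pos 17: leaf 'K' → count = 7
Total leaves: 7

Answer: 7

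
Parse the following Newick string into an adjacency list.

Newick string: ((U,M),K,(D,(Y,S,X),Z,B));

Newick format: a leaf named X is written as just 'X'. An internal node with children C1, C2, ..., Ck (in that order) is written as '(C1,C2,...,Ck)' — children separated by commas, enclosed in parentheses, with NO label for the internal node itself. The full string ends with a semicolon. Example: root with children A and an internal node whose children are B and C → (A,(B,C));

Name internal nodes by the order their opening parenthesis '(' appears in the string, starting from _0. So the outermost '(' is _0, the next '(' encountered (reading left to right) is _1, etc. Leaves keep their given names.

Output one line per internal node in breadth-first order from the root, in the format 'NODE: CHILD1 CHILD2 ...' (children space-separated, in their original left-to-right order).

Input: ((U,M),K,(D,(Y,S,X),Z,B));
Scanning left-to-right, naming '(' by encounter order:
  pos 0: '(' -> open internal node _0 (depth 1)
  pos 1: '(' -> open internal node _1 (depth 2)
  pos 5: ')' -> close internal node _1 (now at depth 1)
  pos 9: '(' -> open internal node _2 (depth 2)
  pos 12: '(' -> open internal node _3 (depth 3)
  pos 18: ')' -> close internal node _3 (now at depth 2)
  pos 23: ')' -> close internal node _2 (now at depth 1)
  pos 24: ')' -> close internal node _0 (now at depth 0)
Total internal nodes: 4
BFS adjacency from root:
  _0: _1 K _2
  _1: U M
  _2: D _3 Z B
  _3: Y S X

Answer: _0: _1 K _2
_1: U M
_2: D _3 Z B
_3: Y S X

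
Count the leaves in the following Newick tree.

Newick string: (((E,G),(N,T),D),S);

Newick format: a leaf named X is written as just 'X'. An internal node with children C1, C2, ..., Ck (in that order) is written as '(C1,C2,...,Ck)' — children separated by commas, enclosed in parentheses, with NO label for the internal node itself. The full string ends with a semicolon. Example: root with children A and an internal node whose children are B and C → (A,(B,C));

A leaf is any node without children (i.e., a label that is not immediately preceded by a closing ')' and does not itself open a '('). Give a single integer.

Answer: 6

Derivation:
Newick: (((E,G),(N,T),D),S);
Scan left-to-right; a leaf is any maximal label run not followed by '(':
  pos 3: leaf 'E' → count = 1
  pos 5: leaf 'G' → count = 2
  pos 9: leaf 'N' → count = 3
  pos 11: leaf 'T' → count = 4
  pos 14: leaf 'D' → count = 5
  pos 17: leaf 'S' → count = 6
Total leaves: 6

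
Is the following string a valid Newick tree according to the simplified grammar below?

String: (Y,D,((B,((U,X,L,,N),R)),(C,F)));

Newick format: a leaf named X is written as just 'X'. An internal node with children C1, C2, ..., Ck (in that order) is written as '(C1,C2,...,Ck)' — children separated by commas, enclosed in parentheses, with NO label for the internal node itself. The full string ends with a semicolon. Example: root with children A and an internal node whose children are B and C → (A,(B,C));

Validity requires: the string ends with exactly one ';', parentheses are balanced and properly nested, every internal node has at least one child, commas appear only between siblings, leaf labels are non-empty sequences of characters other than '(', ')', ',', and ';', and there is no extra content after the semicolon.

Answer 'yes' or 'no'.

Answer: no

Derivation:
Input: (Y,D,((B,((U,X,L,,N),R)),(C,F)));
Paren balance: 6 '(' vs 6 ')' OK
Ends with single ';': True
Full parse: FAILS (empty leaf label at pos 17)
Valid: False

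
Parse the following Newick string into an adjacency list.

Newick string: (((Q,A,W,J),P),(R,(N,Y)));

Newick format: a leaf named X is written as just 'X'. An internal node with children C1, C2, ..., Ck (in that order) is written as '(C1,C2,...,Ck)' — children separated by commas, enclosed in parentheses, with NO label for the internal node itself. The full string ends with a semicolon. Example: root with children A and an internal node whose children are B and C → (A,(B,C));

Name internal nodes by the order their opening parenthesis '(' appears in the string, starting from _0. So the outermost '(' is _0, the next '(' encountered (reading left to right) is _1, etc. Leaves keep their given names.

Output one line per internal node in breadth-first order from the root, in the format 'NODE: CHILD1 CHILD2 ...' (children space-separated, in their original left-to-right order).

Input: (((Q,A,W,J),P),(R,(N,Y)));
Scanning left-to-right, naming '(' by encounter order:
  pos 0: '(' -> open internal node _0 (depth 1)
  pos 1: '(' -> open internal node _1 (depth 2)
  pos 2: '(' -> open internal node _2 (depth 3)
  pos 10: ')' -> close internal node _2 (now at depth 2)
  pos 13: ')' -> close internal node _1 (now at depth 1)
  pos 15: '(' -> open internal node _3 (depth 2)
  pos 18: '(' -> open internal node _4 (depth 3)
  pos 22: ')' -> close internal node _4 (now at depth 2)
  pos 23: ')' -> close internal node _3 (now at depth 1)
  pos 24: ')' -> close internal node _0 (now at depth 0)
Total internal nodes: 5
BFS adjacency from root:
  _0: _1 _3
  _1: _2 P
  _3: R _4
  _2: Q A W J
  _4: N Y

Answer: _0: _1 _3
_1: _2 P
_3: R _4
_2: Q A W J
_4: N Y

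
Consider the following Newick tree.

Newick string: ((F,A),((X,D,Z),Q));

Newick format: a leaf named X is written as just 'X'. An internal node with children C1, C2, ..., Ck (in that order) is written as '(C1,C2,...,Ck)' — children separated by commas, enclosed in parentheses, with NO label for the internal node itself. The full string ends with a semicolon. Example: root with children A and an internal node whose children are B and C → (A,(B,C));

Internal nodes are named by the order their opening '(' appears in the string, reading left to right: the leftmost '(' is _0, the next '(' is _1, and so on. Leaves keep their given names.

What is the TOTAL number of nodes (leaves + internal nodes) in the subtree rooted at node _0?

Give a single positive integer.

Answer: 10

Derivation:
Newick: ((F,A),((X,D,Z),Q));
Locate _0: it is the '(' at position 0 (the 1st '(' reading left to right).
Query: subtree rooted at _0
_0: subtree_size = 1 + 9
  _1: subtree_size = 1 + 2
    F: subtree_size = 1 + 0
    A: subtree_size = 1 + 0
  _2: subtree_size = 1 + 5
    _3: subtree_size = 1 + 3
      X: subtree_size = 1 + 0
      D: subtree_size = 1 + 0
      Z: subtree_size = 1 + 0
    Q: subtree_size = 1 + 0
Total subtree size of _0: 10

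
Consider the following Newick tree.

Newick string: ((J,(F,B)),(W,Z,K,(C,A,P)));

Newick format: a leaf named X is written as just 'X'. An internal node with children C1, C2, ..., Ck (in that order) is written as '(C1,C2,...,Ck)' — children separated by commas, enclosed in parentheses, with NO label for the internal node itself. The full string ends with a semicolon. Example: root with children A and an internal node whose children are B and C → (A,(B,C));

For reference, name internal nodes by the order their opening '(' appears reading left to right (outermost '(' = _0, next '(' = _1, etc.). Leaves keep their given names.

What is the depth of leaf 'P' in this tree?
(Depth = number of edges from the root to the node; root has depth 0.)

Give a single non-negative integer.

Answer: 3

Derivation:
Newick: ((J,(F,B)),(W,Z,K,(C,A,P)));
Naming internals by '(' encounter order: outermost '(' = _0, next = _1, ...
Query node: P
Path from root: _0 -> _3 -> _4 -> P
Depth of P: 3 (number of edges from root)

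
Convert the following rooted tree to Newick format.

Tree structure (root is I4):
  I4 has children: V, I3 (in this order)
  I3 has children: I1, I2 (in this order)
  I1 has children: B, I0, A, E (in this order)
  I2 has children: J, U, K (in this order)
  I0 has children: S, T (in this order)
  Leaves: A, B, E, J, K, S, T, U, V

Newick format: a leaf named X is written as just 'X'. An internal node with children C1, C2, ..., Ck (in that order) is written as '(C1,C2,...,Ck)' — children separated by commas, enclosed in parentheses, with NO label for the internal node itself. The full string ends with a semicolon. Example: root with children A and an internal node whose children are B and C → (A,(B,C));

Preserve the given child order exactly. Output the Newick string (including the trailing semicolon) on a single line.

internal I4 with children ['V', 'I3']
  leaf 'V' → 'V'
  internal I3 with children ['I1', 'I2']
    internal I1 with children ['B', 'I0', 'A', 'E']
      leaf 'B' → 'B'
      internal I0 with children ['S', 'T']
        leaf 'S' → 'S'
        leaf 'T' → 'T'
      → '(S,T)'
      leaf 'A' → 'A'
      leaf 'E' → 'E'
    → '(B,(S,T),A,E)'
    internal I2 with children ['J', 'U', 'K']
      leaf 'J' → 'J'
      leaf 'U' → 'U'
      leaf 'K' → 'K'
    → '(J,U,K)'
  → '((B,(S,T),A,E),(J,U,K))'
→ '(V,((B,(S,T),A,E),(J,U,K)))'
Final: (V,((B,(S,T),A,E),(J,U,K)));

Answer: (V,((B,(S,T),A,E),(J,U,K)));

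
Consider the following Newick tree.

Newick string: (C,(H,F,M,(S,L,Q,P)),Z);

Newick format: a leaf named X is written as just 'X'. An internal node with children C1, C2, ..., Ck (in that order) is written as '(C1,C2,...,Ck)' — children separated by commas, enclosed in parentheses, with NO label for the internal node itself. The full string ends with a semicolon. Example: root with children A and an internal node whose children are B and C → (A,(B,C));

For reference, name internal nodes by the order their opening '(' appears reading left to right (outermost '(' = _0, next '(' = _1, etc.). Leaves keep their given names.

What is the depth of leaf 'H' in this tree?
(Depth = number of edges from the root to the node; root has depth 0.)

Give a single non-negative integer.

Newick: (C,(H,F,M,(S,L,Q,P)),Z);
Naming internals by '(' encounter order: outermost '(' = _0, next = _1, ...
Query node: H
Path from root: _0 -> _1 -> H
Depth of H: 2 (number of edges from root)

Answer: 2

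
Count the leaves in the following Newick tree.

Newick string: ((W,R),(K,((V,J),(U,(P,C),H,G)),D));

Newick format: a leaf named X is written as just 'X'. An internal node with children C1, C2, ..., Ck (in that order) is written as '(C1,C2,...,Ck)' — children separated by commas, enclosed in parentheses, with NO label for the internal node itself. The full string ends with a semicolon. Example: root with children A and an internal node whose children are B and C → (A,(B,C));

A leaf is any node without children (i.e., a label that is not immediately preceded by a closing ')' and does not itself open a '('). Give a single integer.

Newick: ((W,R),(K,((V,J),(U,(P,C),H,G)),D));
Scan left-to-right; a leaf is any maximal label run not followed by '(':
  pos 2: leaf 'W' → count = 1
  pos 4: leaf 'R' → count = 2
  pos 8: leaf 'K' → count = 3
  pos 12: leaf 'V' → count = 4
  pos 14: leaf 'J' → count = 5
  pos 18: leaf 'U' → count = 6
  pos 21: leaf 'P' → count = 7
  pos 23: leaf 'C' → count = 8
  pos 26: leaf 'H' → count = 9
  pos 28: leaf 'G' → count = 10
  pos 32: leaf 'D' → count = 11
Total leaves: 11

Answer: 11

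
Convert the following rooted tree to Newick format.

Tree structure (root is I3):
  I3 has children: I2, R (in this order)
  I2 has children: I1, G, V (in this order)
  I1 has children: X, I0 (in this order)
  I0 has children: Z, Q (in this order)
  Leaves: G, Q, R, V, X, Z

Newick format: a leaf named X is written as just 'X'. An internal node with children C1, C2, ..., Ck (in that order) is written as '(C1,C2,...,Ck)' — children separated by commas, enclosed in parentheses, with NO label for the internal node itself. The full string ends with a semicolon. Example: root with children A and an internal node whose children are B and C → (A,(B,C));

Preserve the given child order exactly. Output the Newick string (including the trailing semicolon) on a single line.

internal I3 with children ['I2', 'R']
  internal I2 with children ['I1', 'G', 'V']
    internal I1 with children ['X', 'I0']
      leaf 'X' → 'X'
      internal I0 with children ['Z', 'Q']
        leaf 'Z' → 'Z'
        leaf 'Q' → 'Q'
      → '(Z,Q)'
    → '(X,(Z,Q))'
    leaf 'G' → 'G'
    leaf 'V' → 'V'
  → '((X,(Z,Q)),G,V)'
  leaf 'R' → 'R'
→ '(((X,(Z,Q)),G,V),R)'
Final: (((X,(Z,Q)),G,V),R);

Answer: (((X,(Z,Q)),G,V),R);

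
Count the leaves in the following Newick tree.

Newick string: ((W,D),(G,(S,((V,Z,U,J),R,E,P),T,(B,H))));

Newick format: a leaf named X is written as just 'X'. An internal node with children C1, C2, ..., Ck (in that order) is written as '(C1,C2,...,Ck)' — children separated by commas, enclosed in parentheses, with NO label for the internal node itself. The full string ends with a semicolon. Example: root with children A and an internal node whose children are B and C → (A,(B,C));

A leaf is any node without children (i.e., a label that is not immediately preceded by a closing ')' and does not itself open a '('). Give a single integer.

Answer: 14

Derivation:
Newick: ((W,D),(G,(S,((V,Z,U,J),R,E,P),T,(B,H))));
Scan left-to-right; a leaf is any maximal label run not followed by '(':
  pos 2: leaf 'W' → count = 1
  pos 4: leaf 'D' → count = 2
  pos 8: leaf 'G' → count = 3
  pos 11: leaf 'S' → count = 4
  pos 15: leaf 'V' → count = 5
  pos 17: leaf 'Z' → count = 6
  pos 19: leaf 'U' → count = 7
  pos 21: leaf 'J' → count = 8
  pos 24: leaf 'R' → count = 9
  pos 26: leaf 'E' → count = 10
  pos 28: leaf 'P' → count = 11
  pos 31: leaf 'T' → count = 12
  pos 34: leaf 'B' → count = 13
  pos 36: leaf 'H' → count = 14
Total leaves: 14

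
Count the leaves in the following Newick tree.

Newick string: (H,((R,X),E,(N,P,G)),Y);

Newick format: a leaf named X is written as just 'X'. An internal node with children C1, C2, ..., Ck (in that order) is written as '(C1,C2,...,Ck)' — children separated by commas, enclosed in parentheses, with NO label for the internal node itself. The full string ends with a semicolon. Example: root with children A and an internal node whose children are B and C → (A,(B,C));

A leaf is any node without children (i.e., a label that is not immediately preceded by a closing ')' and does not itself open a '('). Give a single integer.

Answer: 8

Derivation:
Newick: (H,((R,X),E,(N,P,G)),Y);
Scan left-to-right; a leaf is any maximal label run not followed by '(':
  pos 1: leaf 'H' → count = 1
  pos 5: leaf 'R' → count = 2
  pos 7: leaf 'X' → count = 3
  pos 10: leaf 'E' → count = 4
  pos 13: leaf 'N' → count = 5
  pos 15: leaf 'P' → count = 6
  pos 17: leaf 'G' → count = 7
  pos 21: leaf 'Y' → count = 8
Total leaves: 8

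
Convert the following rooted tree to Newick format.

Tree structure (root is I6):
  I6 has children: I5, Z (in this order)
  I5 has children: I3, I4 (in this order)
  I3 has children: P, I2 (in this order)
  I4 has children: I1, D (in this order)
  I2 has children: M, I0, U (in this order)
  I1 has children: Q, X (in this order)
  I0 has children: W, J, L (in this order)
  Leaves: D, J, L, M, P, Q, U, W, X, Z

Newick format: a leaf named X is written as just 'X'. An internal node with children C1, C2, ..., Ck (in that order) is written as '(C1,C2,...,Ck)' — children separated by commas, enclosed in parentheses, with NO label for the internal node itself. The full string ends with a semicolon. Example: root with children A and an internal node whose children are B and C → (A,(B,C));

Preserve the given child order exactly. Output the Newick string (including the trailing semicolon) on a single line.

internal I6 with children ['I5', 'Z']
  internal I5 with children ['I3', 'I4']
    internal I3 with children ['P', 'I2']
      leaf 'P' → 'P'
      internal I2 with children ['M', 'I0', 'U']
        leaf 'M' → 'M'
        internal I0 with children ['W', 'J', 'L']
          leaf 'W' → 'W'
          leaf 'J' → 'J'
          leaf 'L' → 'L'
        → '(W,J,L)'
        leaf 'U' → 'U'
      → '(M,(W,J,L),U)'
    → '(P,(M,(W,J,L),U))'
    internal I4 with children ['I1', 'D']
      internal I1 with children ['Q', 'X']
        leaf 'Q' → 'Q'
        leaf 'X' → 'X'
      → '(Q,X)'
      leaf 'D' → 'D'
    → '((Q,X),D)'
  → '((P,(M,(W,J,L),U)),((Q,X),D))'
  leaf 'Z' → 'Z'
→ '(((P,(M,(W,J,L),U)),((Q,X),D)),Z)'
Final: (((P,(M,(W,J,L),U)),((Q,X),D)),Z);

Answer: (((P,(M,(W,J,L),U)),((Q,X),D)),Z);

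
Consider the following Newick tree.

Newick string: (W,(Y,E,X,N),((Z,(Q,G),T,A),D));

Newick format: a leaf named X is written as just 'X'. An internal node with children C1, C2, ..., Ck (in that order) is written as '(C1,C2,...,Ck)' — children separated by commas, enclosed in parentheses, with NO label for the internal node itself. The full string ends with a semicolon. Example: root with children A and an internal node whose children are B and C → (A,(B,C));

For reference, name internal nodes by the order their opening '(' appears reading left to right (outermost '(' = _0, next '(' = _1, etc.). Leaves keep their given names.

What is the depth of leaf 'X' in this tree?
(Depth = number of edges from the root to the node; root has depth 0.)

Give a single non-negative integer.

Answer: 2

Derivation:
Newick: (W,(Y,E,X,N),((Z,(Q,G),T,A),D));
Naming internals by '(' encounter order: outermost '(' = _0, next = _1, ...
Query node: X
Path from root: _0 -> _1 -> X
Depth of X: 2 (number of edges from root)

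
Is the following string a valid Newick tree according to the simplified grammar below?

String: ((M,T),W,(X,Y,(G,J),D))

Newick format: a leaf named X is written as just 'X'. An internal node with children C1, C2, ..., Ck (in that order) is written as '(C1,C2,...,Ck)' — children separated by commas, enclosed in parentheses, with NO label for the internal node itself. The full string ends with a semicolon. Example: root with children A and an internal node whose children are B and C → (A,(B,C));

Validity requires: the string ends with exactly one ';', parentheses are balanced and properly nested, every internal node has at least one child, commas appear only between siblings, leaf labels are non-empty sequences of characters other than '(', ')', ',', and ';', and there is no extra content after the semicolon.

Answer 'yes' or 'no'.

Answer: no

Derivation:
Input: ((M,T),W,(X,Y,(G,J),D))
Paren balance: 4 '(' vs 4 ')' OK
Ends with single ';': False
Full parse: FAILS (must end with ;)
Valid: False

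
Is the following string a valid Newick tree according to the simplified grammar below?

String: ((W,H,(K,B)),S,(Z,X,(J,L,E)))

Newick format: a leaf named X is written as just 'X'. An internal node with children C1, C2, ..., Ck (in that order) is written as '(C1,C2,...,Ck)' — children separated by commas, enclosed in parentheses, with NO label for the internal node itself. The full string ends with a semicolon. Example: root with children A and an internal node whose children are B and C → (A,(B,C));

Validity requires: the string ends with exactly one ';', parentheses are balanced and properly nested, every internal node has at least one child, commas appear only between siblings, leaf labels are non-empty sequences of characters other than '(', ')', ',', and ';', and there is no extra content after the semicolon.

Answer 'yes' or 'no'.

Input: ((W,H,(K,B)),S,(Z,X,(J,L,E)))
Paren balance: 5 '(' vs 5 ')' OK
Ends with single ';': False
Full parse: FAILS (must end with ;)
Valid: False

Answer: no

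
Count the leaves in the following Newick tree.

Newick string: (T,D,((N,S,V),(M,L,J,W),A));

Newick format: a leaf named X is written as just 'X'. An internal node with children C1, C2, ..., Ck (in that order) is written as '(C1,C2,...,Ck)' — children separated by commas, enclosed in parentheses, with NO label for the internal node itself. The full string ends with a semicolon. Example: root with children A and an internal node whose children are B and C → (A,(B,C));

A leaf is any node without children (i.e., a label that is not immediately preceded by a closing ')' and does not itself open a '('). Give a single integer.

Newick: (T,D,((N,S,V),(M,L,J,W),A));
Scan left-to-right; a leaf is any maximal label run not followed by '(':
  pos 1: leaf 'T' → count = 1
  pos 3: leaf 'D' → count = 2
  pos 7: leaf 'N' → count = 3
  pos 9: leaf 'S' → count = 4
  pos 11: leaf 'V' → count = 5
  pos 15: leaf 'M' → count = 6
  pos 17: leaf 'L' → count = 7
  pos 19: leaf 'J' → count = 8
  pos 21: leaf 'W' → count = 9
  pos 24: leaf 'A' → count = 10
Total leaves: 10

Answer: 10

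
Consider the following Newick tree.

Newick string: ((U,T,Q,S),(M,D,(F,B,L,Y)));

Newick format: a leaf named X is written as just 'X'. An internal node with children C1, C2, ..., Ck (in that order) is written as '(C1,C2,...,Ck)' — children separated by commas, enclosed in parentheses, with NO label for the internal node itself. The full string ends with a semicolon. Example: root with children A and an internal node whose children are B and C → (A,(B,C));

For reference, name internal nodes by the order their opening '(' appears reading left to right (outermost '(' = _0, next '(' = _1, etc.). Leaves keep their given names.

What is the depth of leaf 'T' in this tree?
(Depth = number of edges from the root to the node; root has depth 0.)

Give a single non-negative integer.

Newick: ((U,T,Q,S),(M,D,(F,B,L,Y)));
Naming internals by '(' encounter order: outermost '(' = _0, next = _1, ...
Query node: T
Path from root: _0 -> _1 -> T
Depth of T: 2 (number of edges from root)

Answer: 2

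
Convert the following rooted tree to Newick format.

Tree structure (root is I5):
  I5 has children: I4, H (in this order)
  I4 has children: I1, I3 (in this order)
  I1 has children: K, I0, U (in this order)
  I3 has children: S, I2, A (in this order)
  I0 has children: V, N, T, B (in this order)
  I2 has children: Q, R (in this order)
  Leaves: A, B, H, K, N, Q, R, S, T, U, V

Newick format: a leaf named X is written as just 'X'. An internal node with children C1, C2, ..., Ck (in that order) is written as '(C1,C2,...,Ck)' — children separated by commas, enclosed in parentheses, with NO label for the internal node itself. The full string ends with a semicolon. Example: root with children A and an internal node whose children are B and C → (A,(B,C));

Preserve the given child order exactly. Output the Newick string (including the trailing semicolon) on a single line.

internal I5 with children ['I4', 'H']
  internal I4 with children ['I1', 'I3']
    internal I1 with children ['K', 'I0', 'U']
      leaf 'K' → 'K'
      internal I0 with children ['V', 'N', 'T', 'B']
        leaf 'V' → 'V'
        leaf 'N' → 'N'
        leaf 'T' → 'T'
        leaf 'B' → 'B'
      → '(V,N,T,B)'
      leaf 'U' → 'U'
    → '(K,(V,N,T,B),U)'
    internal I3 with children ['S', 'I2', 'A']
      leaf 'S' → 'S'
      internal I2 with children ['Q', 'R']
        leaf 'Q' → 'Q'
        leaf 'R' → 'R'
      → '(Q,R)'
      leaf 'A' → 'A'
    → '(S,(Q,R),A)'
  → '((K,(V,N,T,B),U),(S,(Q,R),A))'
  leaf 'H' → 'H'
→ '(((K,(V,N,T,B),U),(S,(Q,R),A)),H)'
Final: (((K,(V,N,T,B),U),(S,(Q,R),A)),H);

Answer: (((K,(V,N,T,B),U),(S,(Q,R),A)),H);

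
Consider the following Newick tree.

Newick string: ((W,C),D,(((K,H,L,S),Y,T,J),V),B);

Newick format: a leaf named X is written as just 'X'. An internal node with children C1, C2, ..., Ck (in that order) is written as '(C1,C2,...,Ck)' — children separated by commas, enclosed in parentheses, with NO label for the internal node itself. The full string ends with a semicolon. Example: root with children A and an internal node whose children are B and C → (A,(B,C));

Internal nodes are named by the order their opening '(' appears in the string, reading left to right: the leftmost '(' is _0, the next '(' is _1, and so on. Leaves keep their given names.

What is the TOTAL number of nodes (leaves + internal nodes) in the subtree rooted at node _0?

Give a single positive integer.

Answer: 17

Derivation:
Newick: ((W,C),D,(((K,H,L,S),Y,T,J),V),B);
Locate _0: it is the '(' at position 0 (the 1st '(' reading left to right).
Query: subtree rooted at _0
_0: subtree_size = 1 + 16
  _1: subtree_size = 1 + 2
    W: subtree_size = 1 + 0
    C: subtree_size = 1 + 0
  D: subtree_size = 1 + 0
  _2: subtree_size = 1 + 10
    _3: subtree_size = 1 + 8
      _4: subtree_size = 1 + 4
        K: subtree_size = 1 + 0
        H: subtree_size = 1 + 0
        L: subtree_size = 1 + 0
        S: subtree_size = 1 + 0
      Y: subtree_size = 1 + 0
      T: subtree_size = 1 + 0
      J: subtree_size = 1 + 0
    V: subtree_size = 1 + 0
  B: subtree_size = 1 + 0
Total subtree size of _0: 17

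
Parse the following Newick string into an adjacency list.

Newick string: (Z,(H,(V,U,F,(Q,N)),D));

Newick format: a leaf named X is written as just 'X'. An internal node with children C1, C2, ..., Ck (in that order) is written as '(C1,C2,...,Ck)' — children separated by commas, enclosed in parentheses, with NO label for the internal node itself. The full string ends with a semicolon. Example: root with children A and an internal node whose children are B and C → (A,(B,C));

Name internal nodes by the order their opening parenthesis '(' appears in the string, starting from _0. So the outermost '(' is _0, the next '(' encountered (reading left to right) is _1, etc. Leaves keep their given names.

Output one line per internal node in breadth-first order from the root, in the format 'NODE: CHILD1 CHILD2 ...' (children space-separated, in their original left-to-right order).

Answer: _0: Z _1
_1: H _2 D
_2: V U F _3
_3: Q N

Derivation:
Input: (Z,(H,(V,U,F,(Q,N)),D));
Scanning left-to-right, naming '(' by encounter order:
  pos 0: '(' -> open internal node _0 (depth 1)
  pos 3: '(' -> open internal node _1 (depth 2)
  pos 6: '(' -> open internal node _2 (depth 3)
  pos 13: '(' -> open internal node _3 (depth 4)
  pos 17: ')' -> close internal node _3 (now at depth 3)
  pos 18: ')' -> close internal node _2 (now at depth 2)
  pos 21: ')' -> close internal node _1 (now at depth 1)
  pos 22: ')' -> close internal node _0 (now at depth 0)
Total internal nodes: 4
BFS adjacency from root:
  _0: Z _1
  _1: H _2 D
  _2: V U F _3
  _3: Q N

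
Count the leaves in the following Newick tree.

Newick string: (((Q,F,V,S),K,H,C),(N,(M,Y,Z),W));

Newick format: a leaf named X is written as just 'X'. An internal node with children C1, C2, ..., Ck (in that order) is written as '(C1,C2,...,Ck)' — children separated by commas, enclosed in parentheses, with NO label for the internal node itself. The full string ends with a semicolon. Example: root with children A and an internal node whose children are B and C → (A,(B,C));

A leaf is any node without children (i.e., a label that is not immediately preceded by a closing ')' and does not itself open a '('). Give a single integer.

Answer: 12

Derivation:
Newick: (((Q,F,V,S),K,H,C),(N,(M,Y,Z),W));
Scan left-to-right; a leaf is any maximal label run not followed by '(':
  pos 3: leaf 'Q' → count = 1
  pos 5: leaf 'F' → count = 2
  pos 7: leaf 'V' → count = 3
  pos 9: leaf 'S' → count = 4
  pos 12: leaf 'K' → count = 5
  pos 14: leaf 'H' → count = 6
  pos 16: leaf 'C' → count = 7
  pos 20: leaf 'N' → count = 8
  pos 23: leaf 'M' → count = 9
  pos 25: leaf 'Y' → count = 10
  pos 27: leaf 'Z' → count = 11
  pos 30: leaf 'W' → count = 12
Total leaves: 12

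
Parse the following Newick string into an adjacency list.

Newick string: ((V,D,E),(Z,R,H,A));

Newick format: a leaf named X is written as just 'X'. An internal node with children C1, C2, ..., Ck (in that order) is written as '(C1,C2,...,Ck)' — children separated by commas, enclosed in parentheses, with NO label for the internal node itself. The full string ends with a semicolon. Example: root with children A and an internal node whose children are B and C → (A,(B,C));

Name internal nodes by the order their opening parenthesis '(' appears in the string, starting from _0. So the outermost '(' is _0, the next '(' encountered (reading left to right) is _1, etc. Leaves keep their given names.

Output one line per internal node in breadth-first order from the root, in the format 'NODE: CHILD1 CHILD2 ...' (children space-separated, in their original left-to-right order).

Answer: _0: _1 _2
_1: V D E
_2: Z R H A

Derivation:
Input: ((V,D,E),(Z,R,H,A));
Scanning left-to-right, naming '(' by encounter order:
  pos 0: '(' -> open internal node _0 (depth 1)
  pos 1: '(' -> open internal node _1 (depth 2)
  pos 7: ')' -> close internal node _1 (now at depth 1)
  pos 9: '(' -> open internal node _2 (depth 2)
  pos 17: ')' -> close internal node _2 (now at depth 1)
  pos 18: ')' -> close internal node _0 (now at depth 0)
Total internal nodes: 3
BFS adjacency from root:
  _0: _1 _2
  _1: V D E
  _2: Z R H A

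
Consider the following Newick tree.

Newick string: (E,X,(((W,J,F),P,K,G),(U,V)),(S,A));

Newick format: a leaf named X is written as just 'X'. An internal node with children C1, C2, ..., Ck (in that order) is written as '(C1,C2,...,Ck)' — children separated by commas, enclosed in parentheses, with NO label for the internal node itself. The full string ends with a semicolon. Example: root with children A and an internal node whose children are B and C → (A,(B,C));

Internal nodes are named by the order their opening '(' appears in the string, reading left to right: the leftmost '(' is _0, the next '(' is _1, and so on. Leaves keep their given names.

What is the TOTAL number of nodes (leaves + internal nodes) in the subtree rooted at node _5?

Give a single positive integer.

Newick: (E,X,(((W,J,F),P,K,G),(U,V)),(S,A));
Locate _5: it is the '(' at position 29 (the 6th '(' reading left to right).
Query: subtree rooted at _5
_5: subtree_size = 1 + 2
  S: subtree_size = 1 + 0
  A: subtree_size = 1 + 0
Total subtree size of _5: 3

Answer: 3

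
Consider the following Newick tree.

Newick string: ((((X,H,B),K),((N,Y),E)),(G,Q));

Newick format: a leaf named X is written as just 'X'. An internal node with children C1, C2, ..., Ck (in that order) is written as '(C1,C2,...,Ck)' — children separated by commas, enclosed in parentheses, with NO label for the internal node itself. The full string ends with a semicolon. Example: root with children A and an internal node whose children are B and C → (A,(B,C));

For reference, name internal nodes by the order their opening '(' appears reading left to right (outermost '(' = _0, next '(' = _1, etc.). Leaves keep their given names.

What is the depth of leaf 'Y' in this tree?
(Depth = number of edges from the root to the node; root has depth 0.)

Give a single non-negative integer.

Answer: 4

Derivation:
Newick: ((((X,H,B),K),((N,Y),E)),(G,Q));
Naming internals by '(' encounter order: outermost '(' = _0, next = _1, ...
Query node: Y
Path from root: _0 -> _1 -> _4 -> _5 -> Y
Depth of Y: 4 (number of edges from root)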